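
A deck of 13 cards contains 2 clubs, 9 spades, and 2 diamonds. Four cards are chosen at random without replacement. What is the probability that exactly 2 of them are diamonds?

1/13

One ordering (diamonds drawn first) has probability 2/13 × 1/12 × 11/11 × 10/10 = 220/17160 = 1/78.
There are C(4,2) = 6 such orderings, each equally likely, so P = 6 × 1/78 = 1/13.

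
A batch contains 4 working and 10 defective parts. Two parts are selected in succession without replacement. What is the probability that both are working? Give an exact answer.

6/91

P(every draw is working) = 4/14 × 3/13 = 12/182 = 6/91.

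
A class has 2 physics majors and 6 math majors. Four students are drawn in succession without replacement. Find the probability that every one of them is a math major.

P(all math majors) = 6/8 × 5/7 × 4/6 × 3/5 = 360/1680 = 3/14.

3/14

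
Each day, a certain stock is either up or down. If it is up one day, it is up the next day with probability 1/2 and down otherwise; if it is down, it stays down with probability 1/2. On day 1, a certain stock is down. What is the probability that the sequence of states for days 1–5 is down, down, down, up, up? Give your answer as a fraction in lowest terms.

1/16

Day 1 is given. For each transition, use the conditional probability from the current state:
P(down | down) = 1/2; P(down | down) = 1/2; P(up | down) = 1/2; P(up | up) = 1/2.
P = 1/2 × 1/2 × 1/2 × 1/2 = 1/16.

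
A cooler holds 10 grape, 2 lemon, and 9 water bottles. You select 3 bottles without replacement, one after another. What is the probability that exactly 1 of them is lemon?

One ordering (lemon drawn first) has probability 2/21 × 19/20 × 18/19 = 684/7980 = 3/35.
There are C(3,1) = 3 such orderings, each equally likely, so P = 3 × 3/35 = 9/35.

9/35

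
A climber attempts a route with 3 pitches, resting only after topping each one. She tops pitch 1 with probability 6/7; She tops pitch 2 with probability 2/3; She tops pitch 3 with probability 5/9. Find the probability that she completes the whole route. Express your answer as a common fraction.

Each stage is reached only if all earlier stages succeed, so
P = 6/7 × 2/3 × 5/9 = 60/189 = 20/63.

20/63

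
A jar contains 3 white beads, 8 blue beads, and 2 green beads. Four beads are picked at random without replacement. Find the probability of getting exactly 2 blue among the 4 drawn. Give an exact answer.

One ordering (blue drawn first) has probability 8/13 × 7/12 × 5/11 × 4/10 = 1120/17160 = 28/429.
There are C(4,2) = 6 such orderings, each equally likely, so P = 6 × 28/429 = 56/143.

56/143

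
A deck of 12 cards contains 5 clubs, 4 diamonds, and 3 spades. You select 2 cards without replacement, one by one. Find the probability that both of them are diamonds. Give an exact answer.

1/11

P(all diamonds) = 4/12 × 3/11 = 12/132 = 1/11.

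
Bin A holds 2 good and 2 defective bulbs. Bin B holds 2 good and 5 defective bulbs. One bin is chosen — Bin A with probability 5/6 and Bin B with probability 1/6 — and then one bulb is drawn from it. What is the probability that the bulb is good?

13/28

From Bin A: P(good) = 2/4.
From Bin B: P(good) = 2/7.
Total probability = (5/6)(2/4) + (1/6)(2/7) = 13/28.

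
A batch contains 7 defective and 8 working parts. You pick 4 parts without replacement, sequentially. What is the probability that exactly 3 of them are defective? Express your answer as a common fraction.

One ordering (defective drawn first) has probability 7/15 × 6/14 × 5/13 × 8/12 = 1680/32760 = 2/39.
There are C(4,3) = 4 such orderings, each equally likely, so P = 4 × 2/39 = 8/39.

8/39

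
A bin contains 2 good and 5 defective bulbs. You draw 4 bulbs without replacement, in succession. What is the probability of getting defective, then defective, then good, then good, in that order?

1/21

Chain rule:
P = 5/7 × 4/6 × 2/5 × 1/4 = 40/840 = 1/21.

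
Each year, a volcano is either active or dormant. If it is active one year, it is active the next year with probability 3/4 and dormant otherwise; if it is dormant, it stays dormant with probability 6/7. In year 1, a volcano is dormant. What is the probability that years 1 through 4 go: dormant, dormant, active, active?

9/98

Year 1 is given. For each transition, use the conditional probability from the current state:
P(dormant | dormant) = 6/7; P(active | dormant) = 1/7; P(active | active) = 3/4.
P = 6/7 × 1/7 × 3/4 = 18/196 = 9/98.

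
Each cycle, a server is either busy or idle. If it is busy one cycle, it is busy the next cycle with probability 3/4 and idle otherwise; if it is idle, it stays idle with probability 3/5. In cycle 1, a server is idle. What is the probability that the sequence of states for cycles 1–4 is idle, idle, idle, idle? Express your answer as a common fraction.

27/125

Cycle 1 is given. For each transition, use the conditional probability from the current state:
P(idle | idle) = 3/5; P(idle | idle) = 3/5; P(idle | idle) = 3/5.
P = 3/5 × 3/5 × 3/5 = 27/125.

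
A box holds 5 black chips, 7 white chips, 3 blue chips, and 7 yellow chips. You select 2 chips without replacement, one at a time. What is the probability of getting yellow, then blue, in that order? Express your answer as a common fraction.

Chain rule:
P = 7/22 × 3/21 = 21/462 = 1/22.

1/22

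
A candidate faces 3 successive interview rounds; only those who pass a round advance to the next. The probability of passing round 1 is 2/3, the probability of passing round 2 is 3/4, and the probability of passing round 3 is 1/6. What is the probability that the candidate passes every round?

1/12

Multiplying along the chain,
P = 2/3 × 3/4 × 1/6 = 6/72 = 1/12.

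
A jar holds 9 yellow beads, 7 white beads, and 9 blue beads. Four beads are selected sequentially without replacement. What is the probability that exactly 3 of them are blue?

One ordering (blue drawn first) has probability 9/25 × 8/24 × 7/23 × 16/22 = 8064/303600 = 168/6325.
There are C(4,3) = 4 such orderings, each equally likely, so P = 4 × 168/6325 = 672/6325.

672/6325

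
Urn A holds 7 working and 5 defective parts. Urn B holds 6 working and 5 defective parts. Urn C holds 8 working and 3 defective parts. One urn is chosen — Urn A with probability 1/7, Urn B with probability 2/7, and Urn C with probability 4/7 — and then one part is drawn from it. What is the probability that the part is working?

From Urn A: P(working) = 7/12.
From Urn B: P(working) = 6/11.
From Urn C: P(working) = 8/11.
Total probability = (1/7)(7/12) + (2/7)(6/11) + (4/7)(8/11) = 55/84.

55/84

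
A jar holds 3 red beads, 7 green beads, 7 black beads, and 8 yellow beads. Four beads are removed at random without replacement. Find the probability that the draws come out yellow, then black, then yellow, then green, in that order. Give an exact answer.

343/37950

Multiply the probability of each draw given the previous ones:
P = 8/25 × 7/24 × 7/23 × 7/22 = 2744/303600 = 343/37950.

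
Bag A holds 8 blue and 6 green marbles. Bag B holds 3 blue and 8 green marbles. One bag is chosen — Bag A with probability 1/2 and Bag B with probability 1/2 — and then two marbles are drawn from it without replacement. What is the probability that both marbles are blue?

259/1430

From Bag A: P(both blue) = (8/14)(7/13) = 4/13.
From Bag B: P(both blue) = (3/11)(2/10) = 3/55.
Total probability = (1/2)(4/13) + (1/2)(3/55) = 259/1430.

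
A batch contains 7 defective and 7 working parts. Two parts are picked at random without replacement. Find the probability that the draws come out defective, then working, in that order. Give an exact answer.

Multiply the probability of each draw given the previous ones:
P = 7/14 × 7/13 = 49/182 = 7/26.

7/26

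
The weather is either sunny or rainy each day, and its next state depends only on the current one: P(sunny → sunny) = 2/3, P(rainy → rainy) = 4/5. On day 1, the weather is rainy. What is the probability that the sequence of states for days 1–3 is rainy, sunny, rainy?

Day 1 is given. For each transition, use the conditional probability from the current state:
P(sunny | rainy) = 1/5; P(rainy | sunny) = 1/3.
P = 1/5 × 1/3 = 1/15.

1/15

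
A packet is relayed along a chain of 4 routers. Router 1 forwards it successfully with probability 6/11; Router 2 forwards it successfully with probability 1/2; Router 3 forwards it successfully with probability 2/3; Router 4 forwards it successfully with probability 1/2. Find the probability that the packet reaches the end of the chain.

Multiplying along the chain,
P = 6/11 × 1/2 × 2/3 × 1/2 = 12/132 = 1/11.

1/11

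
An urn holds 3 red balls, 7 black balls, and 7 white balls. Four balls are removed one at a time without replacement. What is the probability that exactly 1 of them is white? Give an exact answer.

6/17

One ordering (white drawn first) has probability 7/17 × 10/16 × 9/15 × 8/14 = 5040/57120 = 3/34.
There are C(4,1) = 4 such orderings, each equally likely, so P = 4 × 3/34 = 6/17.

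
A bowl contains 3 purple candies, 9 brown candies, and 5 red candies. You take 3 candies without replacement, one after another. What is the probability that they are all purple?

1/680

P = 3/17 × 2/16 × 1/15 = 6/4080 = 1/680.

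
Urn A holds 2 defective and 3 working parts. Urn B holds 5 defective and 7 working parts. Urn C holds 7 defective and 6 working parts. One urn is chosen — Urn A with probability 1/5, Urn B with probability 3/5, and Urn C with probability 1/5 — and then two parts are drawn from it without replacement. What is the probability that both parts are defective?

589/3575

From Urn A: P(both defective) = (2/5)(1/4) = 1/10.
From Urn B: P(both defective) = (5/12)(4/11) = 5/33.
From Urn C: P(both defective) = (7/13)(6/12) = 7/26.
Total probability = (1/5)(1/10) + (3/5)(5/33) + (1/5)(7/26) = 589/3575.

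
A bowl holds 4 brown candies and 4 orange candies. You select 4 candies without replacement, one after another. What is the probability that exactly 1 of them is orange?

One ordering (orange drawn first) has probability 4/8 × 4/7 × 3/6 × 2/5 = 96/1680 = 2/35.
There are C(4,1) = 4 such orderings, each equally likely, so P = 4 × 2/35 = 8/35.

8/35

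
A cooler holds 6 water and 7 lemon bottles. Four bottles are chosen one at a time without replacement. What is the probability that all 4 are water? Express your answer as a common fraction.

P(every draw is water) = 6/13 × 5/12 × 4/11 × 3/10 = 360/17160 = 3/143.

3/143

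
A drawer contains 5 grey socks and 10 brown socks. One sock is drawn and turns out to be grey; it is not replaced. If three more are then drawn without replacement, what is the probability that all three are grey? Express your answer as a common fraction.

1/91

After the first draw, 4 of the remaining 14 socks are grey.
P = 4/14 × 3/13 × 2/12 = 24/2184 = 1/91.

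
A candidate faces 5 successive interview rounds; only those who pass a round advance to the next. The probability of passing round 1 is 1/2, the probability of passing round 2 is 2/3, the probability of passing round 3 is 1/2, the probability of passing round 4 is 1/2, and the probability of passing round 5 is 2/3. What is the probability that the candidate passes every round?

Each stage is reached only if all earlier stages succeed, so
P = 1/2 × 2/3 × 1/2 × 1/2 × 2/3 = 4/72 = 1/18.

1/18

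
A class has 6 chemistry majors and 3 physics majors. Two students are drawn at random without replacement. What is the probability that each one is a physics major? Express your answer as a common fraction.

1/12

P(every draw is a physics major) = 3/9 × 2/8 = 6/72 = 1/12.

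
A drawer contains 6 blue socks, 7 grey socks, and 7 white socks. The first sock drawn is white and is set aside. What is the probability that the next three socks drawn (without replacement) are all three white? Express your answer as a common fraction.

20/969

After the first draw, 6 of the remaining 19 socks are white.
P = 6/19 × 5/18 × 4/17 = 120/5814 = 20/969.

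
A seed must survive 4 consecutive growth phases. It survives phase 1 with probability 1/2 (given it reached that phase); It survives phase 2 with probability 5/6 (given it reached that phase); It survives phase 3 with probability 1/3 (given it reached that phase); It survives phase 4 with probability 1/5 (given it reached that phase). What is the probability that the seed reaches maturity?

Each stage is reached only if all earlier stages succeed, so
P = 1/2 × 5/6 × 1/3 × 1/5 = 5/180 = 1/36.

1/36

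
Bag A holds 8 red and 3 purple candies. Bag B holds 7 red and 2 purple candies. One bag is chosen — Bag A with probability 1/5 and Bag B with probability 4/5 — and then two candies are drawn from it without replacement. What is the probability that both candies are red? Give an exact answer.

469/825

From Bag A: P(both red) = (8/11)(7/10) = 28/55.
From Bag B: P(both red) = (7/9)(6/8) = 7/12.
Total probability = (1/5)(28/55) + (4/5)(7/12) = 469/825.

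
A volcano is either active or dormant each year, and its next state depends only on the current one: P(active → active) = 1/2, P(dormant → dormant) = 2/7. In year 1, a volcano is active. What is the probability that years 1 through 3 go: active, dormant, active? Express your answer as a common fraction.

Year 1 is given. For each transition, use the conditional probability from the current state:
P(dormant | active) = 1/2; P(active | dormant) = 5/7.
P = 1/2 × 5/7 = 5/14.

5/14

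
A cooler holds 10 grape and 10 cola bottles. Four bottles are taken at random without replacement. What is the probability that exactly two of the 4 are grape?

135/323

One ordering (grape drawn first) has probability 10/20 × 9/19 × 10/18 × 9/17 = 8100/116280 = 45/646.
There are C(4,2) = 6 such orderings, each equally likely, so P = 6 × 45/646 = 135/323.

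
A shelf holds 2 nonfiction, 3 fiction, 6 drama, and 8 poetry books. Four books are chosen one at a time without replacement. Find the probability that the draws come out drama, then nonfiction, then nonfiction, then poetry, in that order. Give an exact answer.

Each draw changes the counts, so multiply the conditional probabilities along the sequence:
P = 6/19 × 2/18 × 1/17 × 8/16 = 96/93024 = 1/969.

1/969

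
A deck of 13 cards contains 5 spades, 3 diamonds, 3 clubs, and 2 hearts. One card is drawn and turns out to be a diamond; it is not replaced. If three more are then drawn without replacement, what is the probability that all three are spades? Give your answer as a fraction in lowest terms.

After the first draw, 5 of the remaining 12 cards are spades.
P = 5/12 × 4/11 × 3/10 = 60/1320 = 1/22.

1/22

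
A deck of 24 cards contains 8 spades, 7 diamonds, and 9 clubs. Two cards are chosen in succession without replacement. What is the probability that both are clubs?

3/23

P(all clubs) = 9/24 × 8/23 = 72/552 = 3/23.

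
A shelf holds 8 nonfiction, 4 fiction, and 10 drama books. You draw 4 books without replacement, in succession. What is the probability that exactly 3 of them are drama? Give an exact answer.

One ordering (drama drawn first) has probability 10/22 × 9/21 × 8/20 × 12/19 = 8640/175560 = 72/1463.
There are C(4,3) = 4 such orderings, each equally likely, so P = 4 × 72/1463 = 288/1463.

288/1463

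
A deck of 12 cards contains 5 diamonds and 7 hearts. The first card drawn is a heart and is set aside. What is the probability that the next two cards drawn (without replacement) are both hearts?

With the first card removed, 6 hearts remain out of 11.
P = 6/11 × 5/10 = 30/110 = 3/11.

3/11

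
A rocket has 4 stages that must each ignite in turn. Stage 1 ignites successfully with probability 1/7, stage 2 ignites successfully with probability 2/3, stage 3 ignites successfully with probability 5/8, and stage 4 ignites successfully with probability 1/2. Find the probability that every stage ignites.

The events are sequential, so multiply the conditional probabilities:
P = 1/7 × 2/3 × 5/8 × 1/2 = 10/336 = 5/168.

5/168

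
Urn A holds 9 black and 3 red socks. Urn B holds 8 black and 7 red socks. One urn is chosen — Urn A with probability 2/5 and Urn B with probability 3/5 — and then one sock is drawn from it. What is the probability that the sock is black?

From Urn A: P(black) = 9/12.
From Urn B: P(black) = 8/15.
Total probability = (2/5)(9/12) + (3/5)(8/15) = 31/50.

31/50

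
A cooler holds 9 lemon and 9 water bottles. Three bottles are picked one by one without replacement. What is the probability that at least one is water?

61/68

P(no water) = 9/18 × 8/17 × 7/16 = 504/4896 = 7/68.
P(at least one) = 1 − 7/68 = 61/68.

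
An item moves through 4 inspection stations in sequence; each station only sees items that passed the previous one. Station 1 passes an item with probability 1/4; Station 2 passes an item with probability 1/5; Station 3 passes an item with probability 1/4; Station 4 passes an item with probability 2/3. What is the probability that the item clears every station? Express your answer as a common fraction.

1/120

The events are sequential, so multiply the conditional probabilities:
P = 1/4 × 1/5 × 1/4 × 2/3 = 2/240 = 1/120.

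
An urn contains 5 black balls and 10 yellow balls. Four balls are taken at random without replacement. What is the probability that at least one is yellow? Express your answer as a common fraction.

272/273

P(no yellow) = 5/15 × 4/14 × 3/13 × 2/12 = 120/32760 = 1/273.
P(at least one) = 1 − 1/273 = 272/273.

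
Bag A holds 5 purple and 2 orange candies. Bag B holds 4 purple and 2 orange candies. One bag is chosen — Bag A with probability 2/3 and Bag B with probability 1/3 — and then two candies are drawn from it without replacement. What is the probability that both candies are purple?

From Bag A: P(both purple) = (5/7)(4/6) = 10/21.
From Bag B: P(both purple) = (4/6)(3/5) = 2/5.
Total probability = (2/3)(10/21) + (1/3)(2/5) = 142/315.

142/315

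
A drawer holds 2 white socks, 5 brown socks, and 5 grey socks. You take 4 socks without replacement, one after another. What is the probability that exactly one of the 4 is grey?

35/99

One ordering (grey drawn first) has probability 5/12 × 7/11 × 6/10 × 5/9 = 1050/11880 = 35/396.
There are C(4,1) = 4 such orderings, each equally likely, so P = 4 × 35/396 = 35/99.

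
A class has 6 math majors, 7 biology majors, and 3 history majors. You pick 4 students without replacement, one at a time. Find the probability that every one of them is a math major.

P(every draw is a math major) = 6/16 × 5/15 × 4/14 × 3/13 = 360/43680 = 3/364.

3/364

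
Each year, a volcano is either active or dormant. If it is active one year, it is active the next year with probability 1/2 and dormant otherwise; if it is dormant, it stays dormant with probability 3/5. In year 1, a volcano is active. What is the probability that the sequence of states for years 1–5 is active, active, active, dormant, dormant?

Year 1 is given. For each transition, use the conditional probability from the current state:
P(active | active) = 1/2; P(active | active) = 1/2; P(dormant | active) = 1/2; P(dormant | dormant) = 3/5.
P = 1/2 × 1/2 × 1/2 × 3/5 = 3/40.

3/40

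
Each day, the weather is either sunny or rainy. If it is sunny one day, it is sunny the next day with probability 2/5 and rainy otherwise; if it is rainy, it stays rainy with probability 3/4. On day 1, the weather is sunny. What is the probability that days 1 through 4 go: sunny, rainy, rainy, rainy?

27/80

Day 1 is given. For each transition, use the conditional probability from the current state:
P(rainy | sunny) = 3/5; P(rainy | rainy) = 3/4; P(rainy | rainy) = 3/4.
P = 3/5 × 3/4 × 3/4 = 27/80.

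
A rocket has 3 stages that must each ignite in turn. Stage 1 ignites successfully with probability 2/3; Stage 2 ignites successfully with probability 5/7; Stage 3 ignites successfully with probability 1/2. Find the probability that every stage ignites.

The events are sequential, so multiply the conditional probabilities:
P = 2/3 × 5/7 × 1/2 = 10/42 = 5/21.

5/21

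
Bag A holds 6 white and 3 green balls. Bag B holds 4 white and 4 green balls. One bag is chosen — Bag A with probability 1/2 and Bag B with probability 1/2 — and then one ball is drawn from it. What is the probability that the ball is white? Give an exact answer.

From Bag A: P(white) = 6/9.
From Bag B: P(white) = 4/8.
Total probability = (1/2)(6/9) + (1/2)(4/8) = 7/12.

7/12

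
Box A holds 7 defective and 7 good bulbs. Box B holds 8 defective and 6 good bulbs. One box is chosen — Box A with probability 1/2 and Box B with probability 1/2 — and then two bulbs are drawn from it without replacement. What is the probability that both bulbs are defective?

7/26

From Box A: P(both defective) = (7/14)(6/13) = 3/13.
From Box B: P(both defective) = (8/14)(7/13) = 4/13.
Total probability = (1/2)(3/13) + (1/2)(4/13) = 7/26.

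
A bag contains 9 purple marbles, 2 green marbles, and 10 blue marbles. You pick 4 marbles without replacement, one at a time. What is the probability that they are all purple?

2/95

P(every draw is purple) = 9/21 × 8/20 × 7/19 × 6/18 = 3024/143640 = 2/95.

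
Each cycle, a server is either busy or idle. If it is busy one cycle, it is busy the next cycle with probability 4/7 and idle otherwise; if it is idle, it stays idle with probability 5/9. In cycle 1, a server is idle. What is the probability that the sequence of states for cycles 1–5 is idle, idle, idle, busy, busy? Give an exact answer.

400/5103

Cycle 1 is given. For each transition, use the conditional probability from the current state:
P(idle | idle) = 5/9; P(idle | idle) = 5/9; P(busy | idle) = 4/9; P(busy | busy) = 4/7.
P = 5/9 × 5/9 × 4/9 × 4/7 = 400/5103.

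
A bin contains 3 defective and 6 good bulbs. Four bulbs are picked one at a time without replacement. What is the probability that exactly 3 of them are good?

10/21

One ordering (good drawn first) has probability 6/9 × 5/8 × 4/7 × 3/6 = 360/3024 = 5/42.
There are C(4,3) = 4 such orderings, each equally likely, so P = 4 × 5/42 = 10/21.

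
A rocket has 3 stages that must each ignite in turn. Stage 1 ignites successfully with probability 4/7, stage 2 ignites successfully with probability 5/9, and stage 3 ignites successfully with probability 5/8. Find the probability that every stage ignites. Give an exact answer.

25/126

Multiplying along the chain,
P = 4/7 × 5/9 × 5/8 = 100/504 = 25/126.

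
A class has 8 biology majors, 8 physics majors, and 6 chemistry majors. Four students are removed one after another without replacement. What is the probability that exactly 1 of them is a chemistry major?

96/209

One ordering (a chemistry major drawn first) has probability 6/22 × 16/21 × 15/20 × 14/19 = 20160/175560 = 24/209.
There are C(4,1) = 4 such orderings, each equally likely, so P = 4 × 24/209 = 96/209.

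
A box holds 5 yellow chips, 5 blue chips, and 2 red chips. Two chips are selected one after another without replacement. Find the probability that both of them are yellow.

5/33

P = 5/12 × 4/11 = 20/132 = 5/33.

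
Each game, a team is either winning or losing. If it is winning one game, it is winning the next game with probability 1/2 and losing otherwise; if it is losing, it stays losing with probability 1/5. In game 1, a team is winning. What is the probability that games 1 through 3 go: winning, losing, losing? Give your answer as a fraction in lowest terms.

1/10

Game 1 is given. For each transition, use the conditional probability from the current state:
P(losing | winning) = 1/2; P(losing | losing) = 1/5.
P = 1/2 × 1/5 = 1/10.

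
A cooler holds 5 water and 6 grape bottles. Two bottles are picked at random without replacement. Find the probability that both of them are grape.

3/11

P = 6/11 × 5/10 = 30/110 = 3/11.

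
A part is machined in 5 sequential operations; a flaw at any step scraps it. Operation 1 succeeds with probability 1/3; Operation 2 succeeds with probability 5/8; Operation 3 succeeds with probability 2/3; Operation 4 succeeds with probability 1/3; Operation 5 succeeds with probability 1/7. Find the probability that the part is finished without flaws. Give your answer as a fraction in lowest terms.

5/756

Each stage is reached only if all earlier stages succeed, so
P = 1/3 × 5/8 × 2/3 × 1/3 × 1/7 = 10/1512 = 5/756.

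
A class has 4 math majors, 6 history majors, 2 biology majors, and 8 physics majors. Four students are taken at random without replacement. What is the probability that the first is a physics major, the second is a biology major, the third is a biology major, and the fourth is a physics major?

Each draw changes the counts, so multiply the conditional probabilities along the sequence:
P = 8/20 × 2/19 × 1/18 × 7/17 = 112/116280 = 14/14535.

14/14535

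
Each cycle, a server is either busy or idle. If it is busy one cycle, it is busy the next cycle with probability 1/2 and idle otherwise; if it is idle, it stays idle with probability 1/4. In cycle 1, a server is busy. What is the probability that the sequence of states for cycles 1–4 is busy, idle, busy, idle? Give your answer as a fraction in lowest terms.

Cycle 1 is given. For each transition, use the conditional probability from the current state:
P(idle | busy) = 1/2; P(busy | idle) = 3/4; P(idle | busy) = 1/2.
P = 1/2 × 3/4 × 1/2 = 3/16.

3/16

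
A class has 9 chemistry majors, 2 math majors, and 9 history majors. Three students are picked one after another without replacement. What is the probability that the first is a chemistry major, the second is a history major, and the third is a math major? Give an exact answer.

9/380

Each draw changes the counts, so multiply the conditional probabilities along the sequence:
P = 9/20 × 9/19 × 2/18 = 162/6840 = 9/380.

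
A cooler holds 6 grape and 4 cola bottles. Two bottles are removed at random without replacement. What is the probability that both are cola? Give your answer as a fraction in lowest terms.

P(every draw is cola) = 4/10 × 3/9 = 12/90 = 2/15.

2/15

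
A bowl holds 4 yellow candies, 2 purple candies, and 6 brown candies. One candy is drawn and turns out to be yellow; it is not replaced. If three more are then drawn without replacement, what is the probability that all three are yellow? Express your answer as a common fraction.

1/165

After the first draw, 3 of the remaining 11 candies are yellow.
P = 3/11 × 2/10 × 1/9 = 6/990 = 1/165.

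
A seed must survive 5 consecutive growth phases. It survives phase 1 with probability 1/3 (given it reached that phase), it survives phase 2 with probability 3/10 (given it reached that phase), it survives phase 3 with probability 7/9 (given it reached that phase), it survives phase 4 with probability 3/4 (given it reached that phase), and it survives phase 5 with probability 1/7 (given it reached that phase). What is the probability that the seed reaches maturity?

Each stage is reached only if all earlier stages succeed, so
P = 1/3 × 3/10 × 7/9 × 3/4 × 1/7 = 63/7560 = 1/120.

1/120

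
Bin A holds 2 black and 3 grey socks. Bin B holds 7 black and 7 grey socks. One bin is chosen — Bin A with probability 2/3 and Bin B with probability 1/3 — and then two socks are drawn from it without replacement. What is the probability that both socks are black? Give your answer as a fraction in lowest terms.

From Bin A: P(both black) = (2/5)(1/4) = 1/10.
From Bin B: P(both black) = (7/14)(6/13) = 3/13.
Total probability = (2/3)(1/10) + (1/3)(3/13) = 28/195.

28/195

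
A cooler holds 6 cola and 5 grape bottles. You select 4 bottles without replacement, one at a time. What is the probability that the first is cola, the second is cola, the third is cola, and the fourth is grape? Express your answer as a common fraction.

5/66

Chain rule:
P = 6/11 × 5/10 × 4/9 × 5/8 = 600/7920 = 5/66.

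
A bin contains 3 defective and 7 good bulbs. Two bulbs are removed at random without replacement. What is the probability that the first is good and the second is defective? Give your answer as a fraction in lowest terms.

Chain rule:
P = 7/10 × 3/9 = 21/90 = 7/30.

7/30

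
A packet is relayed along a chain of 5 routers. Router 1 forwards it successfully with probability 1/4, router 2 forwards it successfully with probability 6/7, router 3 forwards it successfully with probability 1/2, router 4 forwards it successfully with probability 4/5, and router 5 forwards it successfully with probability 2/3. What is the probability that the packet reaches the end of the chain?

2/35

Each stage is reached only if all earlier stages succeed, so
P = 1/4 × 6/7 × 1/2 × 4/5 × 2/3 = 48/840 = 2/35.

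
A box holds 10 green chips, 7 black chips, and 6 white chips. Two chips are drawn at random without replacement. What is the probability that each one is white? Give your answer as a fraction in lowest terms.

P(all white) = 6/23 × 5/22 = 30/506 = 15/253.

15/253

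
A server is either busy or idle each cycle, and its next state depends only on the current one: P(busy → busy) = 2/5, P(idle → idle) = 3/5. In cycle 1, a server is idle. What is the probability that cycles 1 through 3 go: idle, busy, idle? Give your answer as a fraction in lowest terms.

6/25

Cycle 1 is given. For each transition, use the conditional probability from the current state:
P(busy | idle) = 2/5; P(idle | busy) = 3/5.
P = 2/5 × 3/5 = 6/25.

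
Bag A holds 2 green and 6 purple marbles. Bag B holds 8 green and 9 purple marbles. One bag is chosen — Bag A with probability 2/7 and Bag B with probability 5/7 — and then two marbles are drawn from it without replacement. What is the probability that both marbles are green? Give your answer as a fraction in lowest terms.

From Bag A: P(both green) = (2/8)(1/7) = 1/28.
From Bag B: P(both green) = (8/17)(7/16) = 7/34.
Total probability = (2/7)(1/28) + (5/7)(7/34) = 131/833.

131/833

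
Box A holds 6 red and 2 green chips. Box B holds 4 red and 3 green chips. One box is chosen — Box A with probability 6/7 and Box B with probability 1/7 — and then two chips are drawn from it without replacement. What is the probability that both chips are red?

From Box A: P(both red) = (6/8)(5/7) = 15/28.
From Box B: P(both red) = (4/7)(3/6) = 2/7.
Total probability = (6/7)(15/28) + (1/7)(2/7) = 1/2.

1/2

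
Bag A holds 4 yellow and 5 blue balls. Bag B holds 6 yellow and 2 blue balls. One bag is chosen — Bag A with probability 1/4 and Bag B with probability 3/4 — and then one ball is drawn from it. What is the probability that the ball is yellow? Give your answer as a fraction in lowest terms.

From Bag A: P(yellow) = 4/9.
From Bag B: P(yellow) = 6/8.
Total probability = (1/4)(4/9) + (3/4)(6/8) = 97/144.

97/144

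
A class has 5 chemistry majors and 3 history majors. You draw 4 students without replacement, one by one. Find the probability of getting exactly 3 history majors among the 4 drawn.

One ordering (history majors drawn first) has probability 3/8 × 2/7 × 1/6 × 5/5 = 30/1680 = 1/56.
There are C(4,3) = 4 such orderings, each equally likely, so P = 4 × 1/56 = 1/14.

1/14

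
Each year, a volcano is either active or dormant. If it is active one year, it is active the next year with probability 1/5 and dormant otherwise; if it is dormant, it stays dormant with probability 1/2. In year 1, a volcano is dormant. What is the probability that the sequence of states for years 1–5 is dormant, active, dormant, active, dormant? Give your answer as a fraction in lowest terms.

Year 1 is given. For each transition, use the conditional probability from the current state:
P(active | dormant) = 1/2; P(dormant | active) = 4/5; P(active | dormant) = 1/2; P(dormant | active) = 4/5.
P = 1/2 × 4/5 × 1/2 × 4/5 = 16/100 = 4/25.

4/25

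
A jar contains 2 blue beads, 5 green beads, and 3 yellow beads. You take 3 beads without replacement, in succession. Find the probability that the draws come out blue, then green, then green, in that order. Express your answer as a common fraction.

1/18

Chain rule:
P = 2/10 × 5/9 × 4/8 = 40/720 = 1/18.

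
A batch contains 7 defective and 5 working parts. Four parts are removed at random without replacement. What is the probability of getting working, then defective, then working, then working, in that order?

7/198

Each draw changes the counts, so multiply the conditional probabilities along the sequence:
P = 5/12 × 7/11 × 4/10 × 3/9 = 420/11880 = 7/198.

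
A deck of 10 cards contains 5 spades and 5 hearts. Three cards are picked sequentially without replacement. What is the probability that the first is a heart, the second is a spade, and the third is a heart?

Each draw changes the counts, so multiply the conditional probabilities along the sequence:
P = 5/10 × 5/9 × 4/8 = 100/720 = 5/36.

5/36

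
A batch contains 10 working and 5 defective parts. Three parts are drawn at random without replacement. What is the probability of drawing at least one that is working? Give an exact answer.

P(no working) = 5/15 × 4/14 × 3/13 = 60/2730 = 2/91.
P(at least one) = 1 − 2/91 = 89/91.

89/91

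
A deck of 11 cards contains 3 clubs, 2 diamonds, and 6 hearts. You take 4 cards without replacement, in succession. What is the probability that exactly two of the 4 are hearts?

One ordering (hearts drawn first) has probability 6/11 × 5/10 × 5/9 × 4/8 = 600/7920 = 5/66.
There are C(4,2) = 6 such orderings, each equally likely, so P = 6 × 5/66 = 5/11.

5/11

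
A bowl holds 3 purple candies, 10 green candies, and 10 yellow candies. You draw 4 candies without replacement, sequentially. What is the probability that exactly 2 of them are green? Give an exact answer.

One ordering (green drawn first) has probability 10/23 × 9/22 × 13/21 × 12/20 = 14040/212520 = 117/1771.
There are C(4,2) = 6 such orderings, each equally likely, so P = 6 × 117/1771 = 702/1771.

702/1771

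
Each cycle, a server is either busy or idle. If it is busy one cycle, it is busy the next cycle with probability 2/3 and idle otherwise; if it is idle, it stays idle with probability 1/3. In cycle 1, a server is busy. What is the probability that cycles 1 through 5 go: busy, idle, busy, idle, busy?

Cycle 1 is given. For each transition, use the conditional probability from the current state:
P(idle | busy) = 1/3; P(busy | idle) = 2/3; P(idle | busy) = 1/3; P(busy | idle) = 2/3.
P = 1/3 × 2/3 × 1/3 × 2/3 = 4/81.

4/81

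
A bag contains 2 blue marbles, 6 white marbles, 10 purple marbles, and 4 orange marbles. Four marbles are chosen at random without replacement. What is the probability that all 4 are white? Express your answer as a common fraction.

3/1463

P = 6/22 × 5/21 × 4/20 × 3/19 = 360/175560 = 3/1463.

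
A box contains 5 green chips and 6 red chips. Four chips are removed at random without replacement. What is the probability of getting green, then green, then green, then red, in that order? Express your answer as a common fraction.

Each draw changes the counts, so multiply the conditional probabilities along the sequence:
P = 5/11 × 4/10 × 3/9 × 6/8 = 360/7920 = 1/22.

1/22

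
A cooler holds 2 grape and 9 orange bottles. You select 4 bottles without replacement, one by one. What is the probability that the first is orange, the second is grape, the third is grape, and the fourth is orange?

Chain rule:
P = 9/11 × 2/10 × 1/9 × 8/8 = 144/7920 = 1/55.

1/55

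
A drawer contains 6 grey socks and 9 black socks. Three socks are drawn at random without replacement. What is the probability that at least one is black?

P(no black) = 6/15 × 5/14 × 4/13 = 120/2730 = 4/91.
P(at least one) = 1 − 4/91 = 87/91.

87/91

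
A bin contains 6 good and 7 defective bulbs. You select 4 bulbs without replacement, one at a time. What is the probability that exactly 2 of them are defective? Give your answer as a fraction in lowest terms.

One ordering (defective drawn first) has probability 7/13 × 6/12 × 6/11 × 5/10 = 1260/17160 = 21/286.
There are C(4,2) = 6 such orderings, each equally likely, so P = 6 × 21/286 = 63/143.

63/143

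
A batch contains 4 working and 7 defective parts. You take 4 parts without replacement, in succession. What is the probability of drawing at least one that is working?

59/66

P(no working) = 7/11 × 6/10 × 5/9 × 4/8 = 840/7920 = 7/66.
P(at least one) = 1 − 7/66 = 59/66.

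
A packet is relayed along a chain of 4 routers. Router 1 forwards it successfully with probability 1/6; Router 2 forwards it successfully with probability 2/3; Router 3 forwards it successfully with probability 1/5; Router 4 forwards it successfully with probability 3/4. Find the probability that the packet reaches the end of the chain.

Each stage is reached only if all earlier stages succeed, so
P = 1/6 × 2/3 × 1/5 × 3/4 = 6/360 = 1/60.

1/60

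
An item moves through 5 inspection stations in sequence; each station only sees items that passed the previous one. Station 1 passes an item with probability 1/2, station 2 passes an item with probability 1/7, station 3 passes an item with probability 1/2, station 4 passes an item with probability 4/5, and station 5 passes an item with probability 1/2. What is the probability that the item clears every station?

1/70

Multiplying along the chain,
P = 1/2 × 1/7 × 1/2 × 4/5 × 1/2 = 4/280 = 1/70.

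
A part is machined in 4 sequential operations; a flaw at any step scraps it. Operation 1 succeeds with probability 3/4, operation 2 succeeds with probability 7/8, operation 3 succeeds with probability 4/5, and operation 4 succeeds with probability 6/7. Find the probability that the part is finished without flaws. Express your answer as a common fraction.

9/20

The events are sequential, so multiply the conditional probabilities:
P = 3/4 × 7/8 × 4/5 × 6/7 = 504/1120 = 9/20.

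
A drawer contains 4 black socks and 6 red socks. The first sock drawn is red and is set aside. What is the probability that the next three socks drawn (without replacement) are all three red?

5/42

With the first sock removed, 5 red remain out of 9.
P = 5/9 × 4/8 × 3/7 = 60/504 = 5/42.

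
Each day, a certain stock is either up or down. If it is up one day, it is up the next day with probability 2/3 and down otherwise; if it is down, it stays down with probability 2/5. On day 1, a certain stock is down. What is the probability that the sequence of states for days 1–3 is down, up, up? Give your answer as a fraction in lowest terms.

2/5

Day 1 is given. For each transition, use the conditional probability from the current state:
P(up | down) = 3/5; P(up | up) = 2/3.
P = 3/5 × 2/3 = 6/15 = 2/5.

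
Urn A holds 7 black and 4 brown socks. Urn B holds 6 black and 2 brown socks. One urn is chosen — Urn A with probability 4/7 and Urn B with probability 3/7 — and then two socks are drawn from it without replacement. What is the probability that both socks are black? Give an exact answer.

From Urn A: P(both black) = (7/11)(6/10) = 21/55.
From Urn B: P(both black) = (6/8)(5/7) = 15/28.
Total probability = (4/7)(21/55) + (3/7)(15/28) = 4827/10780.

4827/10780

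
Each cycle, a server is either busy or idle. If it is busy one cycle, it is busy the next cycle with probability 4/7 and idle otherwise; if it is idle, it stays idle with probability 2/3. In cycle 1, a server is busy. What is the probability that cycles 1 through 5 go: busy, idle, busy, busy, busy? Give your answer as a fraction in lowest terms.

16/343

Cycle 1 is given. For each transition, use the conditional probability from the current state:
P(idle | busy) = 3/7; P(busy | idle) = 1/3; P(busy | busy) = 4/7; P(busy | busy) = 4/7.
P = 3/7 × 1/3 × 4/7 × 4/7 = 48/1029 = 16/343.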